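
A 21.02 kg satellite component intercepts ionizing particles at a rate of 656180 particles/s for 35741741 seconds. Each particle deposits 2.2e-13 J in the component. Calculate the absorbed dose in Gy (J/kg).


Total energy deposited = rate * time * E_per
  = 656180 * 35741741 * 2.2e-13 = 5.1597 J
Dose = E_total / mass = 5.1597 / 21.02
Dose = 0.2454645 Gy

0.2455 Gy


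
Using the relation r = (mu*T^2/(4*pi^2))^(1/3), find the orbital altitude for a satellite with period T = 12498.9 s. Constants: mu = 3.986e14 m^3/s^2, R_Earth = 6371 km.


T = 12498.9 s
r = (mu*T^2/(4*pi^2))^(1/3) = (3.986e14 * 12498.9^2 / (4*pi^2))^(1/3)
r = 1.1640556e+07 m = 11640.5557 km
alt = r - R_E = 11640.5557 - 6371 = 5269.5557 km

5269.5557 km


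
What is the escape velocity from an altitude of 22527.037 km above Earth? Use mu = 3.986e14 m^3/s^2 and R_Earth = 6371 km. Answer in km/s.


r = 6371.0 + 22527.037 = 28898.0370 km = 2.8898037e+07 m
v_esc = sqrt(2*mu/r) = sqrt(2*3.986e14 / 2.8898037e+07)
v_esc = 5252.2994 m/s = 5.2523 km/s

5.2523 km/s


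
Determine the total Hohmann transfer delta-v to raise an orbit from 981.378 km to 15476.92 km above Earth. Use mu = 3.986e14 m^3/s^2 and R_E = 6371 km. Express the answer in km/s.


r1 = 7352.3780 km = 7.352378e+06 m
r2 = 21847.9200 km = 2.184792e+07 m
dv1 = sqrt(mu/r1)*(sqrt(2*r2/(r1+r2)) - 1) = 1644.0214 m/s
dv2 = sqrt(mu/r2)*(1 - sqrt(2*r1/(r1+r2))) = 1240.2444 m/s
total dv = |dv1| + |dv2| = 1644.0214 + 1240.2444 = 2884.2658 m/s = 2.8843 km/s

2.8843 km/s


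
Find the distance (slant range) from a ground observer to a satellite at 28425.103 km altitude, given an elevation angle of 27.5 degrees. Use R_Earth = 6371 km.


h = 28425.103 km, el = 27.5 deg
d = -R_E*sin(el) + sqrt((R_E*sin(el))^2 + 2*R_E*h + h^2)
d = -6371.0000*sin(0.4799655) + sqrt((6371.0000*0.4617486)^2 + 2*6371.0000*28425.103 + 28425.103^2)
d = 31392.3420 km

31392.3420 km


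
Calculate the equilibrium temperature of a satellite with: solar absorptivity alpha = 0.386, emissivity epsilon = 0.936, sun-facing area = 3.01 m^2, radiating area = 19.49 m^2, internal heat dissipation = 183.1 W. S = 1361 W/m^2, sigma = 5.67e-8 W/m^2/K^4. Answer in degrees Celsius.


Numerator = alpha*S*A_sun + Q_int = 0.386*1361*3.01 + 183.1 = 1764.3915 W
Denominator = eps*sigma*A_rad = 0.936*5.67e-8*19.49 = 1.0343577e-06 W/K^4
T^4 = 1.7057846e+09 K^4
T = 203.2268 K = -69.9232 C

-69.9232 degrees Celsius


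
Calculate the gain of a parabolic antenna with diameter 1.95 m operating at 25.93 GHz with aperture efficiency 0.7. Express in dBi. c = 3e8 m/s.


lambda = c/f = 3e8 / 2.593e+10 = 0.01156961 m
G = eta*(pi*D/lambda)^2 = 0.7*(pi*1.95/0.01156961)^2
G = 196258.9777 (linear)
G = 10*log10(196258.9777) = 52.9283 dBi

52.9283 dBi


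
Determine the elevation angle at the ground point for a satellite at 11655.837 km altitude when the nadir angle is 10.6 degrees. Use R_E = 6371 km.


r = R_E + alt = 18026.8370 km
Law of sines in the satellite / Earth-center / ground-point triangle:
  sin(nadir)/R_E = sin(90 + el)/r  =>  cos(el) = (r/R_E)*sin(nadir)
cos(el) = (18026.8370 / 6371.0000) * sin(10.6 deg) = 0.520493
el = arccos(0.520493) = 58.6347 deg
(Earth-central angle = 90 - nadir - el = 20.7653 deg)

58.6347 degrees


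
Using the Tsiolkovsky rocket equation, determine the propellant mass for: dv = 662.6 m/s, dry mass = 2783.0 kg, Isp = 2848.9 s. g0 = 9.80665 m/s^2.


ve = Isp * g0 = 2848.9 * 9.80665 = 27938.165185 m/s
mass ratio = exp(dv/ve) = exp(662.6/27938.165185) = 1.02400014
m_prop = m_dry * (mr - 1) = 2783.0 * (1.02400014 - 1)
m_prop = 66.7924 kg

66.7924 kg


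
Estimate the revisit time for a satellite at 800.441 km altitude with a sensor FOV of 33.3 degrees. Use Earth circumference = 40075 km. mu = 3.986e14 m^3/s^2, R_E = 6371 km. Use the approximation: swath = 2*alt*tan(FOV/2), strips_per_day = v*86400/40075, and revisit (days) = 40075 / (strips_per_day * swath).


swath = 2*800.441*tan(0.2905973) = 478.7652 km
v = sqrt(mu/r) = 7455.3053 m/s = 7.4553 km/s
strips/day = v*86400/40075 = 7.4553*86400/40075 = 16.0733
coverage/day = strips * swath = 16.0733 * 478.7652 = 7695.3478 km
revisit = 40075 / 7695.3478 = 5.2077 days

5.2077 days


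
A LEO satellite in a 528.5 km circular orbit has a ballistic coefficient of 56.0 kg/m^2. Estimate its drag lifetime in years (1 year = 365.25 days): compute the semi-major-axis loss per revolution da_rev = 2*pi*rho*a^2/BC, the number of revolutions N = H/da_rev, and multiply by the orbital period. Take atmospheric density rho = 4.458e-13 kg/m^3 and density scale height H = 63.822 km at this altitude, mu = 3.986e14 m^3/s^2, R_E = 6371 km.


a = R_E + alt = 6899.5000 km = 6.8995e+06 m
da_rev = 2*pi*rho*a^2/BC = 2*pi*4.458e-13*(6.8995e+06)^2/56.0 = 2.381042 m per revolution
N = H/da_rev = 63822.0000 m / 2.381042 m = 26804.2257 revolutions
P = 2*pi*sqrt(a^3/mu) = 5703.4501 s
lifetime = N*P = 26804.2257 * 5703.4501 = 1.5287656e+08 s = 1769.4047 days
years = 1769.4047 / 365.25 = 4.8444 years

4.8444 years


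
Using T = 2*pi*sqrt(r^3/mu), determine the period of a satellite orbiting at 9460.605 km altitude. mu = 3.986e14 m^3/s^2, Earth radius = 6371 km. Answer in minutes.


r = 15831.6050 km = 1.5831605e+07 m
T = 2*pi*sqrt(r^3/mu) = 2*pi*sqrt(3.968029e+21 / 3.986e14)
T = 19824.3355 s = 330.4056 min

330.4056 minutes


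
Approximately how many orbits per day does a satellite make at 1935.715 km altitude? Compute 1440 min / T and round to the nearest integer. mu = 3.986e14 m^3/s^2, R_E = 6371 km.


r = 8.306715e+06 m
T = 2*pi*sqrt(r^3/mu) = 7534.5130 s = 125.5752 min
revs/day = 1440 / 125.5752 = 11.4672
Rounded: 11 revolutions per day

11 revolutions per day


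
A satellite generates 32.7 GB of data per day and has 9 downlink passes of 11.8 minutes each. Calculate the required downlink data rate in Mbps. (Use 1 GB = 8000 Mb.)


total contact time = 9 * 11.8 * 60 = 6372.0000 s
data = 32.7 GB = 261600.0000 Mb
rate = 261600.0000 / 6372.0000 = 41.0546 Mbps

41.0546 Mbps


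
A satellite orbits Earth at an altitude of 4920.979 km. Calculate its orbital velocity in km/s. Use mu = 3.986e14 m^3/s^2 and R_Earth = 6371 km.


r = R_E + alt = 6371.0 + 4920.979 = 11291.9790 km = 1.1291979e+07 m
v = sqrt(mu/r) = sqrt(3.986e14 / 1.1291979e+07) = 5941.3292 m/s = 5.9413 km/s

5.9413 km/s


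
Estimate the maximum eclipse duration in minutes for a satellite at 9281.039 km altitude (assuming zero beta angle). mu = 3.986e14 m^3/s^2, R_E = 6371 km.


r = 15652.0390 km
T = 324.8002 min
Eclipse fraction = arcsin(R_E/r)/pi = arcsin(6371.0000/15652.0390)/pi
= arcsin(0.4070396)/pi = 0.1334389
Eclipse duration = 0.1334389 * 324.8002 = 43.3410 min

43.3410 minutes


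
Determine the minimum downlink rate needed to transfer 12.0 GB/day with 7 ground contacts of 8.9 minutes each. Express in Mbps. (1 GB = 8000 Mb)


total contact time = 7 * 8.9 * 60 = 3738.0000 s
data = 12.0 GB = 96000.0000 Mb
rate = 96000.0000 / 3738.0000 = 25.6822 Mbps

25.6822 Mbps


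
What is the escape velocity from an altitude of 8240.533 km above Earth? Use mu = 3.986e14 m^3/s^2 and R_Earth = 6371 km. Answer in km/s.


r = 6371.0 + 8240.533 = 14611.5330 km = 1.4611533e+07 m
v_esc = sqrt(2*mu/r) = sqrt(2*3.986e14 / 1.4611533e+07)
v_esc = 7386.4498 m/s = 7.3864 km/s

7.3864 km/s


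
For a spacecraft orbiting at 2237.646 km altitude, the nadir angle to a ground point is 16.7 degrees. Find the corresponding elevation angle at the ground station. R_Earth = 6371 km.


r = R_E + alt = 8608.6460 km
Law of sines in the satellite / Earth-center / ground-point triangle:
  sin(nadir)/R_E = sin(90 + el)/r  =>  cos(el) = (r/R_E)*sin(nadir)
cos(el) = (8608.6460 / 6371.0000) * sin(16.7 deg) = 0.3882883
el = arccos(0.3882883) = 67.1520 deg
(Earth-central angle = 90 - nadir - el = 6.1480 deg)

67.1520 degrees


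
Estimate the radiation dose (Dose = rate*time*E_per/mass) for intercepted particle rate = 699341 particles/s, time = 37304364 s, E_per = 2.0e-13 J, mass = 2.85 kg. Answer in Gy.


Total energy deposited = rate * time * E_per
  = 699341 * 37304364 * 2.0e-13 = 5.2177 J
Dose = E_total / mass = 5.2177 / 2.85
Dose = 1.8308 Gy

1.8308 Gy


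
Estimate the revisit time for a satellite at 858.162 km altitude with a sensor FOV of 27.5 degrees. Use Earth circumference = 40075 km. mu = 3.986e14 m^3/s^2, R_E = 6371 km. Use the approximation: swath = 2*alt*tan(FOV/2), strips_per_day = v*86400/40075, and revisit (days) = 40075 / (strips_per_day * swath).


swath = 2*858.162*tan(0.2399828) = 419.9818 km
v = sqrt(mu/r) = 7425.4823 m/s = 7.4255 km/s
strips/day = v*86400/40075 = 7.4255*86400/40075 = 16.0090
coverage/day = strips * swath = 16.0090 * 419.9818 = 6723.4993 km
revisit = 40075 / 6723.4993 = 5.9604 days

5.9604 days


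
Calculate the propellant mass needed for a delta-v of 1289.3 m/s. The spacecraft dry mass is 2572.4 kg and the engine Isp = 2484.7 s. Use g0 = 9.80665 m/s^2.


ve = Isp * g0 = 2484.7 * 9.80665 = 24366.583255 m/s
mass ratio = exp(dv/ve) = exp(1289.3/24366.583255) = 1.05433752
m_prop = m_dry * (mr - 1) = 2572.4 * (1.05433752 - 1)
m_prop = 139.7778 kg

139.7778 kg


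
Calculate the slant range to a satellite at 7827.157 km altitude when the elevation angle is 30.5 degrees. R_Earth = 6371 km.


h = 7827.157 km, el = 30.5 deg
d = -R_E*sin(el) + sqrt((R_E*sin(el))^2 + 2*R_E*h + h^2)
d = -6371.0000*sin(0.5323254) + sqrt((6371.0000*0.5075384)^2 + 2*6371.0000*7827.157 + 7827.157^2)
d = 9860.5067 km

9860.5067 km


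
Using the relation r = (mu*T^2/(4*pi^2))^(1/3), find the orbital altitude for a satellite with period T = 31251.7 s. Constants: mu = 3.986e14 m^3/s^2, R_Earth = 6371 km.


T = 31251.7 s
r = (mu*T^2/(4*pi^2))^(1/3) = (3.986e14 * 31251.7^2 / (4*pi^2))^(1/3)
r = 2.1444123e+07 m = 21444.1227 km
alt = r - R_E = 21444.1227 - 6371 = 15073.1227 km

15073.1227 km


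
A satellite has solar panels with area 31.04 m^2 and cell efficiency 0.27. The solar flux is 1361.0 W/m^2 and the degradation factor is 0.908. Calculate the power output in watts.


P = area * eta * S * degradation
P = 31.04 * 0.27 * 1361.0 * 0.908
P = 10356.8921 W

10356.8921 W


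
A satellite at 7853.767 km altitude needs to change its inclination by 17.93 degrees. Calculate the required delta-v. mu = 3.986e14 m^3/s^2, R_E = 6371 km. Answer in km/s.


r = 14224.7670 km = 1.4224767e+07 m
V = sqrt(mu/r) = 5293.5384 m/s
di = 17.93 deg = 0.3129375 rad
dV = 2*V*sin(di/2) = 2*5293.5384*sin(0.1564688)
dV = 1649.7957 m/s = 1.6498 km/s

1.6498 km/s


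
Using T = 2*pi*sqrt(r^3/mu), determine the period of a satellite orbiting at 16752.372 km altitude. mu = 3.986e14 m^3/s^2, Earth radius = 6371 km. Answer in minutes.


r = 23123.3720 km = 2.3123372e+07 m
T = 2*pi*sqrt(r^3/mu) = 2*pi*sqrt(1.2363843e+22 / 3.986e14)
T = 34993.5474 s = 583.2258 min

583.2258 minutes


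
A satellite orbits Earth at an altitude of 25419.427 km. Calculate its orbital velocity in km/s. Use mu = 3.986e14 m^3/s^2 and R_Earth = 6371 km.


r = R_E + alt = 6371.0 + 25419.427 = 31790.4270 km = 3.1790427e+07 m
v = sqrt(mu/r) = sqrt(3.986e14 / 3.1790427e+07) = 3540.9555 m/s = 3.5410 km/s

3.5410 km/s


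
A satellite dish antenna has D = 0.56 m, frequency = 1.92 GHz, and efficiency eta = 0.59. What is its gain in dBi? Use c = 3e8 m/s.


lambda = c/f = 3e8 / 1.92e+09 = 0.15625 m
G = eta*(pi*D/lambda)^2 = 0.59*(pi*0.56/0.15625)^2
G = 74.7976 (linear)
G = 10*log10(74.7976) = 18.7389 dBi

18.7389 dBi


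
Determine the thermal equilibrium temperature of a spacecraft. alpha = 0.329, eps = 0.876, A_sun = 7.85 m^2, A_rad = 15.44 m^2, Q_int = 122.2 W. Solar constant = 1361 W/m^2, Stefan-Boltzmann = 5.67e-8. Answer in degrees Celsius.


Numerator = alpha*S*A_sun + Q_int = 0.329*1361*7.85 + 122.2 = 3637.1866 W
Denominator = eps*sigma*A_rad = 0.876*5.67e-8*15.44 = 7.6689245e-07 W/K^4
T^4 = 4.7427598e+09 K^4
T = 262.4266 K = -10.7234 C

-10.7234 degrees Celsius


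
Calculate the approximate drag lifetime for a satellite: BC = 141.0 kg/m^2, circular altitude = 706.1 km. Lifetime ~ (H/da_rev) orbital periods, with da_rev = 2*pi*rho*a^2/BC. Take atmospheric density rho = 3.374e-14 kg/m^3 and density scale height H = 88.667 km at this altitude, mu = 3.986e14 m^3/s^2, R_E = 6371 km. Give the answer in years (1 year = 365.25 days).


a = R_E + alt = 7077.1000 km = 7.0771e+06 m
da_rev = 2*pi*rho*a^2/BC = 2*pi*3.374e-14*(7.0771e+06)^2/141.0 = 0.0753037317 m per revolution
N = H/da_rev = 88667.0000 m / 0.0753037317 m = 1.1774582e+06 revolutions
P = 2*pi*sqrt(a^3/mu) = 5925.0800 s
lifetime = N*P = 1.1774582e+06 * 5925.0800 = 6.9765343e+09 s = 80746.9251 days
years = 80746.9251 / 365.25 = 221.0730 years

221.0730 years


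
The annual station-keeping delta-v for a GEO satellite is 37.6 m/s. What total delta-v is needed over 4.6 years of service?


dV = rate * years = 37.6 * 4.6
dV = 172.9600 m/s

172.9600 m/s


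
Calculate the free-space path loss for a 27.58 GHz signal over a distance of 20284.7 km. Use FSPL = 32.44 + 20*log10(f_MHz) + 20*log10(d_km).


f = 27.58 GHz = 27580.0000 MHz
d = 20284.7 km
FSPL = 32.44 + 20*log10(27580.0000) + 20*log10(20284.7)
FSPL = 32.44 + 88.8119 + 86.1434
FSPL = 207.3953 dB

207.3953 dB


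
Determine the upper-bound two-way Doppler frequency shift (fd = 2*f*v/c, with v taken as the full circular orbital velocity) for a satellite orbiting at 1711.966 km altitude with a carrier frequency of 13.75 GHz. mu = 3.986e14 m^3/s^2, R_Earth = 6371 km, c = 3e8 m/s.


r = 8.082966e+06 m
v = sqrt(mu/r) = 7022.3629 m/s (worst-case radial velocity)
f = 13.75 GHz = 1.375e+10 Hz
fd = 2*f*v/c = 2*1.375e+10*7022.3629/3.0e+08
fd = 643716.6023 Hz

643716.6023 Hz


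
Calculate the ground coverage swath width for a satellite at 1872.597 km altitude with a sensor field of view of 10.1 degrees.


FOV = 10.1 deg = 0.1762783 rad
swath = 2 * alt * tan(FOV/2) = 2 * 1872.597 * tan(0.08813913)
swath = 2 * 1872.597 * 0.08836808
swath = 330.9556 km

330.9556 km


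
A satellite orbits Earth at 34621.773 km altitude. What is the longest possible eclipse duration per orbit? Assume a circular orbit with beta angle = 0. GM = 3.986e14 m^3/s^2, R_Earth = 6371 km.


r = 40992.7730 km
T = 1376.6417 min
Eclipse fraction = arcsin(R_E/r)/pi = arcsin(6371.0000/40992.7730)/pi
= arcsin(0.1554176)/pi = 0.04967233
Eclipse duration = 0.04967233 * 1376.6417 = 68.3810 min

68.3810 minutes


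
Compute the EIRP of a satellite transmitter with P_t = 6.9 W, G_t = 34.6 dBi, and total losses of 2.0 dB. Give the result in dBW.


Pt = 6.9 W = 8.3885 dBW
EIRP = Pt_dBW + Gt - losses = 8.3885 + 34.6 - 2.0 = 40.9885 dBW

40.9885 dBW


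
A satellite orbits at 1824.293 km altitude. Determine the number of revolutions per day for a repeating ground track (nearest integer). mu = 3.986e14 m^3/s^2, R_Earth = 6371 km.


r = 8.195293e+06 m
T = 2*pi*sqrt(r^3/mu) = 7383.4264 s = 123.0571 min
revs/day = 1440 / 123.0571 = 11.7019
Rounded: 12 revolutions per day

12 revolutions per day


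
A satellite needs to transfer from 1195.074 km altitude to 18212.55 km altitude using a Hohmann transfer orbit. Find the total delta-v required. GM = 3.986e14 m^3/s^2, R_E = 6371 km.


r1 = 7566.0740 km = 7.566074e+06 m
r2 = 24583.5500 km = 2.458355e+07 m
dv1 = sqrt(mu/r1)*(sqrt(2*r2/(r1+r2)) - 1) = 1717.7231 m/s
dv2 = sqrt(mu/r2)*(1 - sqrt(2*r1/(r1+r2))) = 1264.1321 m/s
total dv = |dv1| + |dv2| = 1717.7231 + 1264.1321 = 2981.8553 m/s = 2.9819 km/s

2.9819 km/s


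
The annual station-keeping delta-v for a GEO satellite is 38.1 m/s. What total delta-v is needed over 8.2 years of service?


dV = rate * years = 38.1 * 8.2
dV = 312.4200 m/s

312.4200 m/s


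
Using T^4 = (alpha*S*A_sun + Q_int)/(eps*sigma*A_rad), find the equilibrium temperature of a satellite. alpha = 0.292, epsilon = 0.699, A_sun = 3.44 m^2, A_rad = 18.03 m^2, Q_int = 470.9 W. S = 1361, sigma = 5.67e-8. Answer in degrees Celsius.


Numerator = alpha*S*A_sun + Q_int = 0.292*1361*3.44 + 470.9 = 1837.9973 W
Denominator = eps*sigma*A_rad = 0.699*5.67e-8*18.03 = 7.145884e-07 W/K^4
T^4 = 2.5721062e+09 K^4
T = 225.2020 K = -47.9480 C

-47.9480 degrees Celsius


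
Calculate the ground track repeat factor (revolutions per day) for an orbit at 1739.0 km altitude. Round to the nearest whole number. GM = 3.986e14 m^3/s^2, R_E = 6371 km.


r = 8.11e+06 m
T = 2*pi*sqrt(r^3/mu) = 7268.4616 s = 121.1410 min
revs/day = 1440 / 121.1410 = 11.8870
Rounded: 12 revolutions per day

12 revolutions per day


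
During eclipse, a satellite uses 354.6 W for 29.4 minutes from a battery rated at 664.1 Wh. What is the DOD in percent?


E_used = P * t / 60 = 354.6 * 29.4 / 60 = 173.7540 Wh
DOD = E_used / E_total * 100 = 173.7540 / 664.1 * 100
DOD = 26.1638 %

26.1638 %


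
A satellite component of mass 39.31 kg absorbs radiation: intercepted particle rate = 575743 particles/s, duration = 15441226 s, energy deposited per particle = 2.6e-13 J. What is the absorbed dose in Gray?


Total energy deposited = rate * time * E_per
  = 575743 * 15441226 * 2.6e-13 = 2.3114 J
Dose = E_total / mass = 2.3114 / 39.31
Dose = 0.05880046 Gy

0.0588 Gy


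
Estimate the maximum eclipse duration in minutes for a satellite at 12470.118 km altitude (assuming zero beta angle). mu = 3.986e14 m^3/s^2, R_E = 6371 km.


r = 18841.1180 km
T = 428.9631 min
Eclipse fraction = arcsin(R_E/r)/pi = arcsin(6371.0000/18841.1180)/pi
= arcsin(0.3381434)/pi = 0.1097989
Eclipse duration = 0.1097989 * 428.9631 = 47.0997 min

47.0997 minutes


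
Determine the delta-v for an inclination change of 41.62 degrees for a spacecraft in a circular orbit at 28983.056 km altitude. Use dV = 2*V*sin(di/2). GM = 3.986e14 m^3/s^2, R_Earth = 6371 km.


r = 35354.0560 km = 3.5354056e+07 m
V = sqrt(mu/r) = 3357.7552 m/s
di = 41.62 deg = 0.726406 rad
dV = 2*V*sin(di/2) = 2*3357.7552*sin(0.363203)
dV = 2385.8201 m/s = 2.3858 km/s

2.3858 km/s


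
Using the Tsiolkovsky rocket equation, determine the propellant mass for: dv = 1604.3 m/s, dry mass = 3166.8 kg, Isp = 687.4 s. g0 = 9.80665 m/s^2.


ve = Isp * g0 = 687.4 * 9.80665 = 6741.091210 m/s
mass ratio = exp(dv/ve) = exp(1604.3/6741.091210) = 1.26869419
m_prop = m_dry * (mr - 1) = 3166.8 * (1.26869419 - 1)
m_prop = 850.9008 kg

850.9008 kg


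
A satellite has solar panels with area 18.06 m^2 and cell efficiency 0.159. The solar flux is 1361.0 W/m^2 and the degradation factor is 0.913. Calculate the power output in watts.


P = area * eta * S * degradation
P = 18.06 * 0.159 * 1361.0 * 0.913
P = 3568.1555 W

3568.1555 W


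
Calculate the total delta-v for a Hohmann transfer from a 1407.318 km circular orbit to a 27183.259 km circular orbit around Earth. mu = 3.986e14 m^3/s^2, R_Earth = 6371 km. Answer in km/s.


r1 = 7778.3180 km = 7.778318e+06 m
r2 = 33554.2590 km = 3.3554259e+07 m
dv1 = sqrt(mu/r1)*(sqrt(2*r2/(r1+r2)) - 1) = 1962.9824 m/s
dv2 = sqrt(mu/r2)*(1 - sqrt(2*r1/(r1+r2))) = 1332.1374 m/s
total dv = |dv1| + |dv2| = 1962.9824 + 1332.1374 = 3295.1198 m/s = 3.2951 km/s

3.2951 km/s


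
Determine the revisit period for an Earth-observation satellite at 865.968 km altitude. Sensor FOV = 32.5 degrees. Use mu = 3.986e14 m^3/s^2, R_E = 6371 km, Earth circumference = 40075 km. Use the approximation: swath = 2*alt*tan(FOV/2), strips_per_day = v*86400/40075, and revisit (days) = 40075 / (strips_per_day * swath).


swath = 2*865.968*tan(0.283616) = 504.8133 km
v = sqrt(mu/r) = 7421.4766 m/s = 7.4215 km/s
strips/day = v*86400/40075 = 7.4215*86400/40075 = 16.0004
coverage/day = strips * swath = 16.0004 * 504.8133 = 8077.2091 km
revisit = 40075 / 8077.2091 = 4.9615 days

4.9615 days


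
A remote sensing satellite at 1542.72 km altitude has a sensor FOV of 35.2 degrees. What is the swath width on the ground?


FOV = 35.2 deg = 0.6143559 rad
swath = 2 * alt * tan(FOV/2) = 2 * 1542.72 * tan(0.3071779)
swath = 2 * 1542.72 * 0.3172187
swath = 978.7592 km

978.7592 km


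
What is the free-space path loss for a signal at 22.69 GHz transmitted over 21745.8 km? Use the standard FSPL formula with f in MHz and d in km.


f = 22.69 GHz = 22690.0000 MHz
d = 21745.8 km
FSPL = 32.44 + 20*log10(22690.0000) + 20*log10(21745.8)
FSPL = 32.44 + 87.1167 + 86.7475
FSPL = 206.3042 dB

206.3042 dB


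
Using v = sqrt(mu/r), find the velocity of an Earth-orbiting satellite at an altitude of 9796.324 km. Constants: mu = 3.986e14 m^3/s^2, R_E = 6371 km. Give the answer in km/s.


r = R_E + alt = 6371.0 + 9796.324 = 16167.3240 km = 1.6167324e+07 m
v = sqrt(mu/r) = sqrt(3.986e14 / 1.6167324e+07) = 4965.3467 m/s = 4.9653 km/s

4.9653 km/s


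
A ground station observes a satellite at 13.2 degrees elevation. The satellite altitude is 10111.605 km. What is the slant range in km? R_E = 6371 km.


h = 10111.605 km, el = 13.2 deg
d = -R_E*sin(el) + sqrt((R_E*sin(el))^2 + 2*R_E*h + h^2)
d = -6371.0000*sin(0.2303835) + sqrt((6371.0000*0.2283509)^2 + 2*6371.0000*10111.605 + 10111.605^2)
d = 13816.1667 km

13816.1667 km


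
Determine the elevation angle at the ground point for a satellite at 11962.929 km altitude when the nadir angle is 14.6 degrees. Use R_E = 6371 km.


r = R_E + alt = 18333.9290 km
Law of sines in the satellite / Earth-center / ground-point triangle:
  sin(nadir)/R_E = sin(90 + el)/r  =>  cos(el) = (r/R_E)*sin(nadir)
cos(el) = (18333.9290 / 6371.0000) * sin(14.6 deg) = 0.725384
el = arccos(0.725384) = 43.4992 deg
(Earth-central angle = 90 - nadir - el = 31.9008 deg)

43.4992 degrees


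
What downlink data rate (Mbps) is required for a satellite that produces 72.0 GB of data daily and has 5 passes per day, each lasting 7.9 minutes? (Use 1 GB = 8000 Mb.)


total contact time = 5 * 7.9 * 60 = 2370.0000 s
data = 72.0 GB = 576000.0000 Mb
rate = 576000.0000 / 2370.0000 = 243.0380 Mbps

243.0380 Mbps


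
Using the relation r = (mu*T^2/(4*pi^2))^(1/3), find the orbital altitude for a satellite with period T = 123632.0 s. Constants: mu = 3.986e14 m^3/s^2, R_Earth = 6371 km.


T = 123632.0 s
r = (mu*T^2/(4*pi^2))^(1/3) = (3.986e14 * 123632.0^2 / (4*pi^2))^(1/3)
r = 5.363889e+07 m = 53638.8901 km
alt = r - R_E = 53638.8901 - 6371 = 47267.8901 km

47267.8901 km


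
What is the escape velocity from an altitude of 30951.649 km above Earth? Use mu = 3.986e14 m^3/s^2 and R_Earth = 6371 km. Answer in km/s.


r = 6371.0 + 30951.649 = 37322.6490 km = 3.7322649e+07 m
v_esc = sqrt(2*mu/r) = sqrt(2*3.986e14 / 3.7322649e+07)
v_esc = 4621.6538 m/s = 4.6217 km/s

4.6217 km/s


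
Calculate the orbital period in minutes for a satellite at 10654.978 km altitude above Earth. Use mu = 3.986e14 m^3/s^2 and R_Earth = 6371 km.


r = 17025.9780 km = 1.7025978e+07 m
T = 2*pi*sqrt(r^3/mu) = 2*pi*sqrt(4.9355574e+21 / 3.986e14)
T = 22109.5205 s = 368.4920 min

368.4920 minutes


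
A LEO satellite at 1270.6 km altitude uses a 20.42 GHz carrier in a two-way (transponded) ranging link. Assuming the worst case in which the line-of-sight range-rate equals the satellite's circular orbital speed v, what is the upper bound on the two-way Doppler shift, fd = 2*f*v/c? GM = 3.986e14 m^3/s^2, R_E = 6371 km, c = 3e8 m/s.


r = 7.6416e+06 m
v = sqrt(mu/r) = 7222.3162 m/s (worst-case radial velocity)
f = 20.42 GHz = 2.042e+10 Hz
fd = 2*f*v/c = 2*2.042e+10*7222.3162/3.0e+08
fd = 983197.9752 Hz

983197.9752 Hz


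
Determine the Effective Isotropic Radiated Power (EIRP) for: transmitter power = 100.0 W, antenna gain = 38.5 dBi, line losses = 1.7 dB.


Pt = 100.0 W = 20.0000 dBW
EIRP = Pt_dBW + Gt - losses = 20.0000 + 38.5 - 1.7 = 56.8000 dBW

56.8000 dBW


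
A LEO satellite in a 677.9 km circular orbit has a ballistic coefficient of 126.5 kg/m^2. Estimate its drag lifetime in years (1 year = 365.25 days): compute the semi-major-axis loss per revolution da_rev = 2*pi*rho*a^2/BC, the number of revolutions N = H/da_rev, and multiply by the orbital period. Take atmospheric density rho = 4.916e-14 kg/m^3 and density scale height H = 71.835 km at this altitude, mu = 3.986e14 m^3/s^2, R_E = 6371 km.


a = R_E + alt = 7048.9000 km = 7.0489e+06 m
da_rev = 2*pi*rho*a^2/BC = 2*pi*4.916e-14*(7.0489e+06)^2/126.5 = 0.121323217 m per revolution
N = H/da_rev = 71835.0000 m / 0.121323217 m = 592096.0723 revolutions
P = 2*pi*sqrt(a^3/mu) = 5889.7010 s
lifetime = N*P = 592096.0723 * 5889.7010 = 3.4872688e+09 s = 40361.9075 days
years = 40361.9075 / 365.25 = 110.5049 years

110.5049 years


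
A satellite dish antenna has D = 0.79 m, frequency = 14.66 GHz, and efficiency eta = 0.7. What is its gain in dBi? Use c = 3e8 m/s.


lambda = c/f = 3e8 / 1.466e+10 = 0.02046385 m
G = eta*(pi*D/lambda)^2 = 0.7*(pi*0.79/0.02046385)^2
G = 10296.2102 (linear)
G = 10*log10(10296.2102) = 40.1268 dBi

40.1268 dBi


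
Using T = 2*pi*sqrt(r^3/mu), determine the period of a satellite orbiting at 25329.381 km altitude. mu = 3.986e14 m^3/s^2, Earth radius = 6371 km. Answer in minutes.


r = 31700.3810 km = 3.1700381e+07 m
T = 2*pi*sqrt(r^3/mu) = 2*pi*sqrt(3.1856162e+22 / 3.986e14)
T = 56170.4553 s = 936.1743 min

936.1743 minutes


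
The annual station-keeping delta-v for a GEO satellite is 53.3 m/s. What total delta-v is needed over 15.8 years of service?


dV = rate * years = 53.3 * 15.8
dV = 842.1400 m/s

842.1400 m/s


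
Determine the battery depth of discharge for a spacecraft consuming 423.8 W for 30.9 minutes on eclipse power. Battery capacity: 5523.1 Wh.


E_used = P * t / 60 = 423.8 * 30.9 / 60 = 218.2570 Wh
DOD = E_used / E_total * 100 = 218.2570 / 5523.1 * 100
DOD = 3.9517 %

3.9517 %


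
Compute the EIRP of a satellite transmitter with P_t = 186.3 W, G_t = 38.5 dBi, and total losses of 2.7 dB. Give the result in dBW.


Pt = 186.3 W = 22.7021 dBW
EIRP = Pt_dBW + Gt - losses = 22.7021 + 38.5 - 2.7 = 58.5021 dBW

58.5021 dBW


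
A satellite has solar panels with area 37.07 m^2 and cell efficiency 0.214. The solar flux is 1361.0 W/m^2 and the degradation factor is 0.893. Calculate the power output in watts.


P = area * eta * S * degradation
P = 37.07 * 0.214 * 1361.0 * 0.893
P = 9641.5297 W

9641.5297 W


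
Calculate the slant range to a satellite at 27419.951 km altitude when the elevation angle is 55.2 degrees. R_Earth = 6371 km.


h = 27419.951 km, el = 55.2 deg
d = -R_E*sin(el) + sqrt((R_E*sin(el))^2 + 2*R_E*h + h^2)
d = -6371.0000*sin(0.9634217) + sqrt((6371.0000*0.8211492)^2 + 2*6371.0000*27419.951 + 27419.951^2)
d = 28363.2163 km

28363.2163 km


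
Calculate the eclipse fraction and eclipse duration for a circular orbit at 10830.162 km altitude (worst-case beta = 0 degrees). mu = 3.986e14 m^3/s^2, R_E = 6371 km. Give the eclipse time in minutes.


r = 17201.1620 km
T = 374.1939 min
Eclipse fraction = arcsin(R_E/r)/pi = arcsin(6371.0000/17201.1620)/pi
= arcsin(0.370382)/pi = 0.1207732
Eclipse duration = 0.1207732 * 374.1939 = 45.1926 min

45.1926 minutes


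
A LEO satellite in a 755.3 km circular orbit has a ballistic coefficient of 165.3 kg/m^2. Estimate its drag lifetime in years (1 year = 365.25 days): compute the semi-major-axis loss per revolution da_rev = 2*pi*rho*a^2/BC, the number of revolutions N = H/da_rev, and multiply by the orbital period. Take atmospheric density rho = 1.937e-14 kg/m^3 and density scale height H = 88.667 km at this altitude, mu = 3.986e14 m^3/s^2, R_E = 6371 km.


a = R_E + alt = 7126.3000 km = 7.1263e+06 m
da_rev = 2*pi*rho*a^2/BC = 2*pi*1.937e-14*(7.1263e+06)^2/165.3 = 0.0373908069 m per revolution
N = H/da_rev = 88667.0000 m / 0.0373908069 m = 2.3713583e+06 revolutions
P = 2*pi*sqrt(a^3/mu) = 5986.9740 s
lifetime = N*P = 2.3713583e+06 * 5986.9740 = 1.419726e+10 s = 164320.1441 days
years = 164320.1441 / 365.25 = 449.8840 years

449.8840 years


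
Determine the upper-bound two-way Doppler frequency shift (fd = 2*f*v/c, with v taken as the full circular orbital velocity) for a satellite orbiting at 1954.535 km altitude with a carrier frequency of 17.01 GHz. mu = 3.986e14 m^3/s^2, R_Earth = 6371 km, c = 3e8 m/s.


r = 8.325535e+06 m
v = sqrt(mu/r) = 6919.3065 m/s (worst-case radial velocity)
f = 17.01 GHz = 1.701e+10 Hz
fd = 2*f*v/c = 2*1.701e+10*6919.3065/3.0e+08
fd = 784649.3626 Hz

784649.3626 Hz


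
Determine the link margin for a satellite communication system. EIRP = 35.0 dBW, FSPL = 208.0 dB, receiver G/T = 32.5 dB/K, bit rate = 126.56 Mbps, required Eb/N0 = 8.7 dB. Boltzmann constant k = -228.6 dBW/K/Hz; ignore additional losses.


C/N0 = EIRP - FSPL + G/T - k = 35.0 - 208.0 + 32.5 - (-228.6)
C/N0 = 88.1000 dB-Hz
R_b = 126.56 Mbps = 1.2656e+08 bps -> 10*log10(R_b) = 81.0230 dB-Hz
Eb/N0 = C/N0 - 10*log10(R_b) = 88.1000 - 81.0230 = 7.0770 dB
Margin = Eb/N0 - Eb/N0_req = 7.0770 - 8.7 = -1.6230 dB (negative margin: link does not close)

-1.6230 dB


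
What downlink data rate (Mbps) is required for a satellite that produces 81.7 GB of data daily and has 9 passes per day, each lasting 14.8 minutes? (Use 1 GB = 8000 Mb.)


total contact time = 9 * 14.8 * 60 = 7992.0000 s
data = 81.7 GB = 653600.0000 Mb
rate = 653600.0000 / 7992.0000 = 81.7818 Mbps

81.7818 Mbps


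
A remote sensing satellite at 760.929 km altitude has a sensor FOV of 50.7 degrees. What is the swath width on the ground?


FOV = 50.7 deg = 0.8848819 rad
swath = 2 * alt * tan(FOV/2) = 2 * 760.929 * tan(0.442441)
swath = 2 * 760.929 * 0.4737659
swath = 721.0045 km

721.0045 km


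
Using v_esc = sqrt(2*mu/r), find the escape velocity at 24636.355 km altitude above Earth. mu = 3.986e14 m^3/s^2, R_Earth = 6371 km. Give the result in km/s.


r = 6371.0 + 24636.355 = 31007.3550 km = 3.1007355e+07 m
v_esc = sqrt(2*mu/r) = sqrt(2*3.986e14 / 3.1007355e+07)
v_esc = 5070.5058 m/s = 5.0705 km/s

5.0705 km/s


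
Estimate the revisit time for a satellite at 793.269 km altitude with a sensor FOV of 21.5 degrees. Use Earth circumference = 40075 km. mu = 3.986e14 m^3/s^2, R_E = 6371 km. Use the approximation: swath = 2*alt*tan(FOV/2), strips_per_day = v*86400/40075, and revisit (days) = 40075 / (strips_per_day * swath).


swath = 2*793.269*tan(0.1876229) = 301.2137 km
v = sqrt(mu/r) = 7459.0360 m/s = 7.4590 km/s
strips/day = v*86400/40075 = 7.4590*86400/40075 = 16.0814
coverage/day = strips * swath = 16.0814 * 301.2137 = 4843.9267 km
revisit = 40075 / 4843.9267 = 8.2732 days

8.2732 days


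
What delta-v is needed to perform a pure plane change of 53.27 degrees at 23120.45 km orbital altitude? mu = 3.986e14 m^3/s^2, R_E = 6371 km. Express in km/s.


r = 29491.4500 km = 2.949145e+07 m
V = sqrt(mu/r) = 3676.3816 m/s
di = 53.27 deg = 0.9297369 rad
dV = 2*V*sin(di/2) = 2*3676.3816*sin(0.4648684)
dV = 3296.2821 m/s = 3.2963 km/s

3.2963 km/s


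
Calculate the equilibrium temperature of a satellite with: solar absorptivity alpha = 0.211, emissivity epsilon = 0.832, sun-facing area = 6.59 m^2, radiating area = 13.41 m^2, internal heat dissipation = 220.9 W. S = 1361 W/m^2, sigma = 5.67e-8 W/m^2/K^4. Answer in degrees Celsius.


Numerator = alpha*S*A_sun + Q_int = 0.211*1361*6.59 + 220.9 = 2113.3569 W
Denominator = eps*sigma*A_rad = 0.832*5.67e-8*13.41 = 6.326087e-07 W/K^4
T^4 = 3.3407016e+09 K^4
T = 240.4138 K = -32.7362 C

-32.7362 degrees Celsius


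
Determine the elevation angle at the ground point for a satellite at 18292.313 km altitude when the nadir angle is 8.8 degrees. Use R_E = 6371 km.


r = R_E + alt = 24663.3130 km
Law of sines in the satellite / Earth-center / ground-point triangle:
  sin(nadir)/R_E = sin(90 + el)/r  =>  cos(el) = (r/R_E)*sin(nadir)
cos(el) = (24663.3130 / 6371.0000) * sin(8.8 deg) = 0.5922363
el = arccos(0.5922363) = 53.6841 deg
(Earth-central angle = 90 - nadir - el = 27.5159 deg)

53.6841 degrees


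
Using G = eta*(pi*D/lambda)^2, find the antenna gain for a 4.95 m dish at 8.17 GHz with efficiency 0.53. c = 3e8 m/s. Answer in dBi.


lambda = c/f = 3e8 / 8.17e+09 = 0.03671971 m
G = eta*(pi*D/lambda)^2 = 0.53*(pi*4.95/0.03671971)^2
G = 95057.7688 (linear)
G = 10*log10(95057.7688) = 49.7799 dBi

49.7799 dBi


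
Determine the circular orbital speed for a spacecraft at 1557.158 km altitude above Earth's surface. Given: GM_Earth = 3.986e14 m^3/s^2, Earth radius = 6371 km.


r = R_E + alt = 6371.0 + 1557.158 = 7928.1580 km = 7.928158e+06 m
v = sqrt(mu/r) = sqrt(3.986e14 / 7.928158e+06) = 7090.5920 m/s = 7.0906 km/s

7.0906 km/s


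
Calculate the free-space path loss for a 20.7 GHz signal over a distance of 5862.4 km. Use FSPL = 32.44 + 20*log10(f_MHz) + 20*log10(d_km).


f = 20.7 GHz = 20700.0000 MHz
d = 5862.4 km
FSPL = 32.44 + 20*log10(20700.0000) + 20*log10(5862.4)
FSPL = 32.44 + 86.3194 + 75.3615
FSPL = 194.1209 dB

194.1209 dB


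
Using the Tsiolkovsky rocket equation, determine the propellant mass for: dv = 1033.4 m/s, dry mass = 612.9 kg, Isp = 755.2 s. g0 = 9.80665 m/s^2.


ve = Isp * g0 = 755.2 * 9.80665 = 7405.982080 m/s
mass ratio = exp(dv/ve) = exp(1033.4/7405.982080) = 1.14974002
m_prop = m_dry * (mr - 1) = 612.9 * (1.14974002 - 1)
m_prop = 91.7757 kg

91.7757 kg


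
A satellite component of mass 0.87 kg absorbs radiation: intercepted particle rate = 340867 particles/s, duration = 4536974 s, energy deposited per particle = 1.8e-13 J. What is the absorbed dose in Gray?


Total energy deposited = rate * time * E_per
  = 340867 * 4536974 * 1.8e-13 = 0.2783708 J
Dose = E_total / mass = 0.2783708 / 0.87
Dose = 0.3199665 Gy

0.3200 Gy


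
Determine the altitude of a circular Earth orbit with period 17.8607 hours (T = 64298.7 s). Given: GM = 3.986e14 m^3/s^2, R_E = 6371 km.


T = 64298.7 s
r = (mu*T^2/(4*pi^2))^(1/3) = (3.986e14 * 64298.7^2 / (4*pi^2))^(1/3)
r = 3.4689176e+07 m = 34689.1758 km
alt = r - R_E = 34689.1758 - 6371 = 28318.1758 km

28318.1758 km


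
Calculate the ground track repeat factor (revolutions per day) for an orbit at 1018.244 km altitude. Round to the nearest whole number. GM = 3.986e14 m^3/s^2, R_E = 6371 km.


r = 7.389244e+06 m
T = 2*pi*sqrt(r^3/mu) = 6321.3703 s = 105.3562 min
revs/day = 1440 / 105.3562 = 13.6679
Rounded: 14 revolutions per day

14 revolutions per day


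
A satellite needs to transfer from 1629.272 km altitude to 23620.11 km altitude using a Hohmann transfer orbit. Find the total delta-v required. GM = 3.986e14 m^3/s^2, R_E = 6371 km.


r1 = 8000.2720 km = 8.000272e+06 m
r2 = 29991.1100 km = 2.999111e+07 m
dv1 = sqrt(mu/r1)*(sqrt(2*r2/(r1+r2)) - 1) = 1810.6485 m/s
dv2 = sqrt(mu/r2)*(1 - sqrt(2*r1/(r1+r2))) = 1279.7237 m/s
total dv = |dv1| + |dv2| = 1810.6485 + 1279.7237 = 3090.3723 m/s = 3.0904 km/s

3.0904 km/s


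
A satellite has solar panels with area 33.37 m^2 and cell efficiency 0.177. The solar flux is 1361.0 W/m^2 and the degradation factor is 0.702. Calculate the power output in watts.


P = area * eta * S * degradation
P = 33.37 * 0.177 * 1361.0 * 0.702
P = 5643.1905 W

5643.1905 W


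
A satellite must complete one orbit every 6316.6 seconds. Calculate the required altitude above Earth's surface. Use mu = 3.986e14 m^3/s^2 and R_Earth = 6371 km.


T = 6316.6 s
r = (mu*T^2/(4*pi^2))^(1/3) = (3.986e14 * 6316.6^2 / (4*pi^2))^(1/3)
r = 7.3855261e+06 m = 7385.5261 km
alt = r - R_E = 7385.5261 - 6371 = 1014.5261 km

1014.5261 km


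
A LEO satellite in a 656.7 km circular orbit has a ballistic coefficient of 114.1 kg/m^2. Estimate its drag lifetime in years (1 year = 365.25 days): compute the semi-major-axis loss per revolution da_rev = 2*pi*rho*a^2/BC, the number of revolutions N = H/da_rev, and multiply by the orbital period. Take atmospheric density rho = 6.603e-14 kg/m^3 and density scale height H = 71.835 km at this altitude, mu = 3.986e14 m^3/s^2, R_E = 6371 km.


a = R_E + alt = 7027.7000 km = 7.0277e+06 m
da_rev = 2*pi*rho*a^2/BC = 2*pi*6.603e-14*(7.0277e+06)^2/114.1 = 0.179581647 m per revolution
N = H/da_rev = 71835.0000 m / 0.179581647 m = 400013.0380 revolutions
P = 2*pi*sqrt(a^3/mu) = 5863.1505 s
lifetime = N*P = 400013.0380 * 5863.1505 = 2.3453366e+09 s = 27145.1000 days
years = 27145.1000 / 365.25 = 74.3192 years

74.3192 years


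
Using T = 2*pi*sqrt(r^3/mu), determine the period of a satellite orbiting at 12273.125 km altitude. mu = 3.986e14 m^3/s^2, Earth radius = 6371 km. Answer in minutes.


r = 18644.1250 km = 1.8644125e+07 m
T = 2*pi*sqrt(r^3/mu) = 2*pi*sqrt(6.4807612e+21 / 3.986e14)
T = 25335.1938 s = 422.2532 min

422.2532 minutes


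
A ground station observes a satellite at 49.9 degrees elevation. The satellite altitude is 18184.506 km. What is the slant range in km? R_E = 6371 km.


h = 18184.506 km, el = 49.9 deg
d = -R_E*sin(el) + sqrt((R_E*sin(el))^2 + 2*R_E*h + h^2)
d = -6371.0000*sin(0.8709193) + sqrt((6371.0000*0.7649214)^2 + 2*6371.0000*18184.506 + 18184.506^2)
d = 19336.8577 km

19336.8577 km


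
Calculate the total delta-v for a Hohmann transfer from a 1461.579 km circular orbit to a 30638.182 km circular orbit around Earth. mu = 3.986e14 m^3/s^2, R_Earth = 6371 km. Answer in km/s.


r1 = 7832.5790 km = 7.832579e+06 m
r2 = 37009.1820 km = 3.7009182e+07 m
dv1 = sqrt(mu/r1)*(sqrt(2*r2/(r1+r2)) - 1) = 2031.5342 m/s
dv2 = sqrt(mu/r2)*(1 - sqrt(2*r1/(r1+r2))) = 1342.0894 m/s
total dv = |dv1| + |dv2| = 2031.5342 + 1342.0894 = 3373.6236 m/s = 3.3736 km/s

3.3736 km/s


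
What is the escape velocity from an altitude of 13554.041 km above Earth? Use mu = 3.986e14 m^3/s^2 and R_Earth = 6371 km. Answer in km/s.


r = 6371.0 + 13554.041 = 19925.0410 km = 1.9925041e+07 m
v_esc = sqrt(2*mu/r) = sqrt(2*3.986e14 / 1.9925041e+07)
v_esc = 6325.3423 m/s = 6.3253 km/s

6.3253 km/s


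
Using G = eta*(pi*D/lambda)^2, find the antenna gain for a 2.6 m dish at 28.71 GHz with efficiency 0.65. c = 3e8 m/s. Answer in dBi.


lambda = c/f = 3e8 / 2.871e+10 = 0.01044932 m
G = eta*(pi*D/lambda)^2 = 0.65*(pi*2.6/0.01044932)^2
G = 397176.6181 (linear)
G = 10*log10(397176.6181) = 55.9898 dBi

55.9898 dBi


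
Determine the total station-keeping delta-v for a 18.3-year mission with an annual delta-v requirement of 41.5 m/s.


dV = rate * years = 41.5 * 18.3
dV = 759.4500 m/s

759.4500 m/s


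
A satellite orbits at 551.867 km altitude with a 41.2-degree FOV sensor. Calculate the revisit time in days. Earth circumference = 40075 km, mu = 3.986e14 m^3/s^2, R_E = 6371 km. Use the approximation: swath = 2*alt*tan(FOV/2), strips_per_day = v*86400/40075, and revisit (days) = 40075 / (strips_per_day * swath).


swath = 2*551.867*tan(0.3595378) = 414.8663 km
v = sqrt(mu/r) = 7587.9708 m/s = 7.5880 km/s
strips/day = v*86400/40075 = 7.5880*86400/40075 = 16.3593
coverage/day = strips * swath = 16.3593 * 414.8663 = 6786.9408 km
revisit = 40075 / 6786.9408 = 5.9047 days

5.9047 days


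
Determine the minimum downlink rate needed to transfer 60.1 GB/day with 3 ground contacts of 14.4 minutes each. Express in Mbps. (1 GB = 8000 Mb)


total contact time = 3 * 14.4 * 60 = 2592.0000 s
data = 60.1 GB = 480800.0000 Mb
rate = 480800.0000 / 2592.0000 = 185.4938 Mbps

185.4938 Mbps


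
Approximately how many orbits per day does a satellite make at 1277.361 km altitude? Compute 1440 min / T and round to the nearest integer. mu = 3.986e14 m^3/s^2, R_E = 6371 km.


r = 7.648361e+06 m
T = 2*pi*sqrt(r^3/mu) = 6656.7736 s = 110.9462 min
revs/day = 1440 / 110.9462 = 12.9793
Rounded: 13 revolutions per day

13 revolutions per day


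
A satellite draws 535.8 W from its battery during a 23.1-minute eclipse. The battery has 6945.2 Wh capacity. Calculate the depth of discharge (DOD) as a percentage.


E_used = P * t / 60 = 535.8 * 23.1 / 60 = 206.2830 Wh
DOD = E_used / E_total * 100 = 206.2830 / 6945.2 * 100
DOD = 2.9702 %

2.9702 %


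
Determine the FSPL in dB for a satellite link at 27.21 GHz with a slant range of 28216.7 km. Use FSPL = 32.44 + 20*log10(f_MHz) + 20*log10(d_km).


f = 27.21 GHz = 27210.0000 MHz
d = 28216.7 km
FSPL = 32.44 + 20*log10(27210.0000) + 20*log10(28216.7)
FSPL = 32.44 + 88.6946 + 89.0101
FSPL = 210.1447 dB

210.1447 dB


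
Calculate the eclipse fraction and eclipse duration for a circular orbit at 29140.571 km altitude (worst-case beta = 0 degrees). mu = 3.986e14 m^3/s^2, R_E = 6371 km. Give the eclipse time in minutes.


r = 35511.5710 km
T = 1109.9791 min
Eclipse fraction = arcsin(R_E/r)/pi = arcsin(6371.0000/35511.5710)/pi
= arcsin(0.1794063)/pi = 0.05741767
Eclipse duration = 0.05741767 * 1109.9791 = 63.7324 min

63.7324 minutes
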